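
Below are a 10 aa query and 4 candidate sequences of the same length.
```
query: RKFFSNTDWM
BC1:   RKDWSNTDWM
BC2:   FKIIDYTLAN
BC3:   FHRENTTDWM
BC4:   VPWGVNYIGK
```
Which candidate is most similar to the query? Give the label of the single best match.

BC1

BC1 differs at 2 residues; BC2 differs at 8 residues; BC3 differs at 6 residues; BC4 differs at 9 residues. The closest is BC1.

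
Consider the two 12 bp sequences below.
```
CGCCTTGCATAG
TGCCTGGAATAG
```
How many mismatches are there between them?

Mismatches (1-based): base 1: C→T; base 6: T→G; base 8: C→A.

3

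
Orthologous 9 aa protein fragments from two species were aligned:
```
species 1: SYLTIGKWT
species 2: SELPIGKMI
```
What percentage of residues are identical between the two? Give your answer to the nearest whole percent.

56%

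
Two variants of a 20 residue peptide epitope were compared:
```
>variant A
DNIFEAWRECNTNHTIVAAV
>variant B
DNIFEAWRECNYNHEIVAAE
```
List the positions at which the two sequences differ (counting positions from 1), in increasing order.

Differences at position 12 (T→Y), position 15 (T→E), position 20 (V→E).

12, 15, 20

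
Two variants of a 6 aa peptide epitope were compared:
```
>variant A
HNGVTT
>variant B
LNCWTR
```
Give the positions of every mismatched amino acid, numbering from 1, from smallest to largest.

1, 3, 4, 6

Scanning 1-based: 1: H/L; 3: G/C; 4: V/W; 6: T/R.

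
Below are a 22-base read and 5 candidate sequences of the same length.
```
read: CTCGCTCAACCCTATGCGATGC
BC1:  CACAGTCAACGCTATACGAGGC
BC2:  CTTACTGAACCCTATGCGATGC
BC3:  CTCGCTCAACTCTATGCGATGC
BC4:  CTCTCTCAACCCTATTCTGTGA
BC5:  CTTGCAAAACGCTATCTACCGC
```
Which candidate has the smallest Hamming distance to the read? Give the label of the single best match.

BC1 differs at 6 bases; BC2 differs at 3 bases; BC3 differs at 1 base; BC4 differs at 5 bases; BC5 differs at 9 bases. The closest is BC3.

BC3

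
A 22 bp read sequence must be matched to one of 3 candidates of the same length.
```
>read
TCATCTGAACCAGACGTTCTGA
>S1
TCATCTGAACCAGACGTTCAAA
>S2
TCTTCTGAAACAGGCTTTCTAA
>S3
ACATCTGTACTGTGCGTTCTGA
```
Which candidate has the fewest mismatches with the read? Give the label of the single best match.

S1

Hamming distances to read — S1: 2; S2: 5; S3: 6.
Smallest is S1 with 2 mismatches.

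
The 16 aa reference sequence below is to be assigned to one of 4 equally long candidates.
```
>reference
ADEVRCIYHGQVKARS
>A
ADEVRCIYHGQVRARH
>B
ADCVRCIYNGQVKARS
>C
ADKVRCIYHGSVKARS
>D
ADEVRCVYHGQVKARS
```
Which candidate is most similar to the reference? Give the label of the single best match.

Hamming distances to reference — A: 2; B: 2; C: 2; D: 1.
Smallest is D with 1 mismatch.

D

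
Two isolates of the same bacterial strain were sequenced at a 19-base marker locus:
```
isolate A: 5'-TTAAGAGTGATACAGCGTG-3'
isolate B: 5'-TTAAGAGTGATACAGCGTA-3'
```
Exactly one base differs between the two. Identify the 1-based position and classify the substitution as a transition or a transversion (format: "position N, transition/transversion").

The sequences differ only at position 19: G→A (purine→purine), a transition.

position 19, transition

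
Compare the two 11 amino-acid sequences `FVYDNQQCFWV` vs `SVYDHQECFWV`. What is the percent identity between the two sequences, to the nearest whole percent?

3 positions differ (1, 5, 7), so 8 of 11 match: 8/11 = 72.73%.

73%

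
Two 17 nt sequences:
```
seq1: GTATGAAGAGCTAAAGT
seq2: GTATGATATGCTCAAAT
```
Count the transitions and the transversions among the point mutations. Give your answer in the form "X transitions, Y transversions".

Mismatches (1-based):
site 7: A→T (purine→pyrimidine, transversion)
site 8: G→A (purine→purine, transition)
site 9: A→T (purine→pyrimidine, transversion)
site 13: A→C (purine→pyrimidine, transversion)
site 16: G→A (purine→purine, transition)

2 transitions, 3 transversions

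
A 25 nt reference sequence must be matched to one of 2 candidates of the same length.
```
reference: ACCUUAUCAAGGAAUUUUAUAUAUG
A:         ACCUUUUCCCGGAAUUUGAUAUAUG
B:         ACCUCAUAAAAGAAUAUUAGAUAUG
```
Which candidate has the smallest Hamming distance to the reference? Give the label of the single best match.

A

Hamming distances to reference — A: 4; B: 5.
Smallest is A with 4 mismatches.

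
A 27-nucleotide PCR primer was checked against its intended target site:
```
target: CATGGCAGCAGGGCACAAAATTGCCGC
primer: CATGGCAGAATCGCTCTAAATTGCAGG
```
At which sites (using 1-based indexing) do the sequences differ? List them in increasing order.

Scanning 1-based: 9: C/A; 11: G/T; 12: G/C; 15: A/T; 17: A/T; 25: C/A; 27: C/G.

9, 11, 12, 15, 17, 25, 27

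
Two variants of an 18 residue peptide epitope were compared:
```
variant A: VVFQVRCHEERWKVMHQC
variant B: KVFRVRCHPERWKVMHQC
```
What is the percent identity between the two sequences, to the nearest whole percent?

3 positions differ (1, 4, 9), so 15 of 18 match: 15/18 = 83.33%.

83%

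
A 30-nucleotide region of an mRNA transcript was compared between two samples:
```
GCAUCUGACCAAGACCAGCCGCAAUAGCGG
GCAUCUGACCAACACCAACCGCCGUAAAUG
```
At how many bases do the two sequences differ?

Mismatches (1-based): base 13: G→C; base 18: G→A; base 23: A→C; base 24: A→G; base 27: G→A; base 28: C→A; base 29: G→U.

7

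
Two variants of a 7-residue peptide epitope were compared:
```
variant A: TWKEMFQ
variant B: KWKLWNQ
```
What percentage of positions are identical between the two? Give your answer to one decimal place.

Mismatches at positions 1, 4, 5, 6 (1-based): 4 of 7.
Identical positions: 3/7 = 42.86% → 42.9%.

42.9%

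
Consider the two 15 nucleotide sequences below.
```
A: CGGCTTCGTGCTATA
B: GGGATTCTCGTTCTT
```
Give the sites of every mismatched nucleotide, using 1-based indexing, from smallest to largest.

Scanning 1-based: 1: C/G; 4: C/A; 8: G/T; 9: T/C; 11: C/T; 13: A/C; 15: A/T.

1, 4, 8, 9, 11, 13, 15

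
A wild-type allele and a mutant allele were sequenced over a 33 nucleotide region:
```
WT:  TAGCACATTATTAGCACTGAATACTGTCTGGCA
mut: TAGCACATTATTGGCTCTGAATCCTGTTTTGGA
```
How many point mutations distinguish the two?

Comparing position by position, 6 sites differ: 13 (A/G), 16 (A/T), 23 (A/C), 28 (C/T), 30 (G/T), 32 (C/G).

6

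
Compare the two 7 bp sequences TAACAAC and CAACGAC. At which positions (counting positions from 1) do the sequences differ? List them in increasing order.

1, 5

Differences at position 1 (T→C), position 5 (A→G).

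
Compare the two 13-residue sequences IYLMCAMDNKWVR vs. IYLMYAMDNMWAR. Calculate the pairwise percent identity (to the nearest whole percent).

77%

3 positions differ (5, 10, 12), so 10 of 13 match: 10/13 = 76.92%.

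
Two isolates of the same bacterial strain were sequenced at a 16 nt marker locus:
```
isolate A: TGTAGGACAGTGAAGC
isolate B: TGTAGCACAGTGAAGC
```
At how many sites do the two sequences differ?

1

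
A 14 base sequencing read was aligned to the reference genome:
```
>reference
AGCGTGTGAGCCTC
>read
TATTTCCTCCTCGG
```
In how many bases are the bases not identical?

12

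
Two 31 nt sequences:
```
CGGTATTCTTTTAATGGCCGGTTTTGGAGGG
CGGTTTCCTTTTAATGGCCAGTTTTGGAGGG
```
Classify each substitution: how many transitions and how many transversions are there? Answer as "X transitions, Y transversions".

2 transitions, 1 transversion

Transitions (purine↔purine or pyrimidine↔pyrimidine): 7 T→C, 20 G→A.
Transversions (purine↔pyrimidine): 5 A→T.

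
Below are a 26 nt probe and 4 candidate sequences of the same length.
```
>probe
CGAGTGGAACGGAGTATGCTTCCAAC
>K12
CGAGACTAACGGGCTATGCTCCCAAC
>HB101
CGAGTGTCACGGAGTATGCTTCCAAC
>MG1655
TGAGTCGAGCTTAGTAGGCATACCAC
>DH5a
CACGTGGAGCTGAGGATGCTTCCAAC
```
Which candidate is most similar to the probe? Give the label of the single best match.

HB101

Hamming distances to probe — K12: 6; HB101: 2; MG1655: 9; DH5a: 5.
Smallest is HB101 with 2 mismatches.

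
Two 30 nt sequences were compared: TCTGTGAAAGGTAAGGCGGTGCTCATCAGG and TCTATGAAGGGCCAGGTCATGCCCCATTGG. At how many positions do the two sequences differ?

12

Comparing position by position, 12 positions differ: 4 (G/A), 9 (A/G), 12 (T/C), 13 (A/C), 17 (C/T), 18 (G/C), 19 (G/A), 23 (T/C), 25 (A/C), 26 (T/A), 27 (C/T), 28 (A/T).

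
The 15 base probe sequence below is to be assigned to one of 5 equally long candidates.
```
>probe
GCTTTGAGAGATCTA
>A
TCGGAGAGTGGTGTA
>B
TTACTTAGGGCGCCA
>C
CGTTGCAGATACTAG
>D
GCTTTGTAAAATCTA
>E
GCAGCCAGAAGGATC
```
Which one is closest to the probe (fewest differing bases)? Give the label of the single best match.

A differs at 7 bases; B differs at 9 bases; C differs at 9 bases; D differs at 3 bases; E differs at 9 bases. The closest is D.

D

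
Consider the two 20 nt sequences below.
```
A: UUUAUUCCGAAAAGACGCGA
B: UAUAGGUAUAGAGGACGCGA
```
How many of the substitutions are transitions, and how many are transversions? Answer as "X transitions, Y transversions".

3 transitions, 5 transversions

Mismatches (1-based):
base 2: U→A (pyrimidine→purine, transversion)
base 5: U→G (pyrimidine→purine, transversion)
base 6: U→G (pyrimidine→purine, transversion)
base 7: C→U (pyrimidine→pyrimidine, transition)
base 8: C→A (pyrimidine→purine, transversion)
base 9: G→U (purine→pyrimidine, transversion)
base 11: A→G (purine→purine, transition)
base 13: A→G (purine→purine, transition)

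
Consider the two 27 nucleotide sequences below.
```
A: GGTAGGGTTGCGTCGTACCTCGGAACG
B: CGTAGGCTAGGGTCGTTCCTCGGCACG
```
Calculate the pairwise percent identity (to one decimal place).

77.8%

6 positions differ (1, 7, 9, 11, 17, 24), so 21 of 27 match: 21/27 = 77.78%.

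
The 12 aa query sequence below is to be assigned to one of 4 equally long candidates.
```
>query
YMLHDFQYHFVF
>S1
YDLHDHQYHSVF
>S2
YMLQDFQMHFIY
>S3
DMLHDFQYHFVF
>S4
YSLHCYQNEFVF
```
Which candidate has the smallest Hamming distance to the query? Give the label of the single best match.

Hamming distances to query — S1: 3; S2: 4; S3: 1; S4: 5.
Smallest is S3 with 1 mismatch.

S3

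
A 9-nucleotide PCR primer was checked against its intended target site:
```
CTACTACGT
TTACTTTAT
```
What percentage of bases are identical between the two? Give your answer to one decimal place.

4 positions differ (1, 6, 7, 8), so 5 of 9 match: 5/9 = 55.56%.

55.6%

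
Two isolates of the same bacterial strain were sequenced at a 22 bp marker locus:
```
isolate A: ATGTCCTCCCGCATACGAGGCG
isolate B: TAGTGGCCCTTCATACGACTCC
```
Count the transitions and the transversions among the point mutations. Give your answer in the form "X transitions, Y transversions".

2 transitions, 8 transversions

Transitions (purine↔purine or pyrimidine↔pyrimidine): 7 T→C, 10 C→T.
Transversions (purine↔pyrimidine): 1 A→T, 2 T→A, 5 C→G, 6 C→G, 11 G→T, 19 G→C, 20 G→T, 22 G→C.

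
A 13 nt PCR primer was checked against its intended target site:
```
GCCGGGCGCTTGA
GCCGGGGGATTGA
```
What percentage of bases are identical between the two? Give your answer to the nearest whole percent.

85%

2 positions differ (7, 9), so 11 of 13 match: 11/13 = 84.62%.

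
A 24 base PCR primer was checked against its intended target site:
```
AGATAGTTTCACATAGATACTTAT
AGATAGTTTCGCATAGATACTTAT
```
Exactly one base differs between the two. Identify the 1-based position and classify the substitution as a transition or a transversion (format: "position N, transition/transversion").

position 11, transition

Position 11 changes A→G. A is a purine and G is a purine, so this is a transition.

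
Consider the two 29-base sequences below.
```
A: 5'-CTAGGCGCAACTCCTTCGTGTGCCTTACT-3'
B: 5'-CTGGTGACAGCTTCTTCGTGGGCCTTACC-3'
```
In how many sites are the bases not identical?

8

Comparing position by position, 8 sites differ: 3 (A/G), 5 (G/T), 6 (C/G), 7 (G/A), 10 (A/G), 13 (C/T), 21 (T/G), 29 (T/C).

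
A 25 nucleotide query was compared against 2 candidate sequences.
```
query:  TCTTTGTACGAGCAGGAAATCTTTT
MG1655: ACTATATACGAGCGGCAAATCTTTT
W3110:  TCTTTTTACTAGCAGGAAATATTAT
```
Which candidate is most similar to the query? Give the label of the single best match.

W3110

Hamming distances to query — MG1655: 5; W3110: 4.
Smallest is W3110 with 4 mismatches.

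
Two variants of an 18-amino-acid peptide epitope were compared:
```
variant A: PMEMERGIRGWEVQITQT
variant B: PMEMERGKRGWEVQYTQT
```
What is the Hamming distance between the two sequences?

2

Comparing position by position, 2 positions differ: 8 (I/K), 15 (I/Y).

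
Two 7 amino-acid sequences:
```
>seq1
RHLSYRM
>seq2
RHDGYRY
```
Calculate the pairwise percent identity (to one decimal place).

Mismatches at positions 3, 4, 7 (1-based): 3 of 7.
Identical positions: 4/7 = 57.14% → 57.1%.

57.1%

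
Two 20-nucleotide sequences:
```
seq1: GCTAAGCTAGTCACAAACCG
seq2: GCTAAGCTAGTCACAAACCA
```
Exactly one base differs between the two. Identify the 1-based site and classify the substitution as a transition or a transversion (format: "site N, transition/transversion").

site 20, transition

The sequences differ only at site 20: G→A (purine→purine), a transition.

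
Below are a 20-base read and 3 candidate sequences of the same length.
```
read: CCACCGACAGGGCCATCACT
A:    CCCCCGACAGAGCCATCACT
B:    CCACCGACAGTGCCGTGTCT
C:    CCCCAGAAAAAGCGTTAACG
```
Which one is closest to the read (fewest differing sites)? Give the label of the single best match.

A differs at 2 sites; B differs at 4 sites; C differs at 9 sites. The closest is A.

A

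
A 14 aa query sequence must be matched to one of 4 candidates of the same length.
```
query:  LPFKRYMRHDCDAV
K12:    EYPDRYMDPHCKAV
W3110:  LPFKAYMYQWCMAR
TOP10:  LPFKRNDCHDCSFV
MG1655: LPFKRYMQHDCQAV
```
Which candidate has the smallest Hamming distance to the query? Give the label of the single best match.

MG1655

K12 differs at 8 residues; W3110 differs at 6 residues; TOP10 differs at 5 residues; MG1655 differs at 2 residues. The closest is MG1655.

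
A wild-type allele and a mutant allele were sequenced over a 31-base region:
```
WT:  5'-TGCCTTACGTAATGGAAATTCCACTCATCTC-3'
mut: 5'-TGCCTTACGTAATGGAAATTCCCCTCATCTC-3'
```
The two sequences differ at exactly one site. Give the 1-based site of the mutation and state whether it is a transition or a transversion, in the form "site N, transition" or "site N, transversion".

site 23, transversion

The sequences differ only at site 23: A→C (purine→pyrimidine), a transversion.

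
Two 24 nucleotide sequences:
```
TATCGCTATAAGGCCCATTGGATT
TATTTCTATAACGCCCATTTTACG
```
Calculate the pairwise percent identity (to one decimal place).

7 positions differ (4, 5, 12, 20, 21, 23, 24), so 17 of 24 match: 17/24 = 70.83%.

70.8%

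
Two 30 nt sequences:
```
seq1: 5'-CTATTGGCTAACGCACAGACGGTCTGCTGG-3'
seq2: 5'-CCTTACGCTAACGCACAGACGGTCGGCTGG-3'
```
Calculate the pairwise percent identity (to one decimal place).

Mismatches at positions 2, 3, 5, 6, 25 (1-based): 5 of 30.
Identical positions: 25/30 = 83.33% → 83.3%.

83.3%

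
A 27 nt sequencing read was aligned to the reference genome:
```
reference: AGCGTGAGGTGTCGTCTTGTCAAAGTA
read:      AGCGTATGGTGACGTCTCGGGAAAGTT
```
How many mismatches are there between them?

7

The sequences differ at positions 6, 7, 12, 18, 20, 21, 27 (1-based) — 7 in total.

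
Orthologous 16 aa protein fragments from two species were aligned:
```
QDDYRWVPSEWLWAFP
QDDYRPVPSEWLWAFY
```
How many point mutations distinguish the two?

The sequences differ at positions 6, 16 (1-based) — 2 in total.

2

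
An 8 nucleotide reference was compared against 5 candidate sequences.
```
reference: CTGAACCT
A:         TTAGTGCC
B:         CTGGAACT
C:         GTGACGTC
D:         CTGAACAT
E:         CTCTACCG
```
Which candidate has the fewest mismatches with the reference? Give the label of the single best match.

D

A differs at 6 positions; B differs at 2 positions; C differs at 5 positions; D differs at 1 position; E differs at 3 positions. The closest is D.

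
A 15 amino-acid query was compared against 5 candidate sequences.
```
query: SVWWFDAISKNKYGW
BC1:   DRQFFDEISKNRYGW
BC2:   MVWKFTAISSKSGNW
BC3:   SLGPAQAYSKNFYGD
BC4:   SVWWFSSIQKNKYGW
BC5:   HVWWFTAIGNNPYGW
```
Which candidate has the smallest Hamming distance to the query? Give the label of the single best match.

BC4

Hamming distances to query — BC1: 6; BC2: 8; BC3: 8; BC4: 3; BC5: 5.
Smallest is BC4 with 3 mismatches.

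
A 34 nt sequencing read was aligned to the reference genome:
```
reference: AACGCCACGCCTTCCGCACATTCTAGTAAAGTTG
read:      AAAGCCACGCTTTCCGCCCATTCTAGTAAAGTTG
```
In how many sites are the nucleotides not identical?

3

Mismatches (1-based): site 3: C→A; site 11: C→T; site 18: A→C.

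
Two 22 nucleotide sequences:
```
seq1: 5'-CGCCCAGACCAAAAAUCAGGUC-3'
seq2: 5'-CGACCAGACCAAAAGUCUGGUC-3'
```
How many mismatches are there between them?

Comparing position by position, 3 sites differ: 3 (C/A), 15 (A/G), 18 (A/U).

3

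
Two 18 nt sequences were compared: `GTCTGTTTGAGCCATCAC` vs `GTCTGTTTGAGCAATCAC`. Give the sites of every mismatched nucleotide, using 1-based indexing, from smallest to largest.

Differences at site 13 (C→A).

13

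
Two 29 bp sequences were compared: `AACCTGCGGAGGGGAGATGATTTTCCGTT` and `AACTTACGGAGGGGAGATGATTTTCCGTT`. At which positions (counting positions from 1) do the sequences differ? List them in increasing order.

Differences at position 4 (C→T), position 6 (G→A).

4, 6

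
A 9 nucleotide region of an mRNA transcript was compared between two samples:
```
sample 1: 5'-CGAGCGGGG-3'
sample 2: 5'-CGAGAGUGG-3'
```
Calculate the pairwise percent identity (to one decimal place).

2 positions differ (5, 7), so 7 of 9 match: 7/9 = 77.78%.

77.8%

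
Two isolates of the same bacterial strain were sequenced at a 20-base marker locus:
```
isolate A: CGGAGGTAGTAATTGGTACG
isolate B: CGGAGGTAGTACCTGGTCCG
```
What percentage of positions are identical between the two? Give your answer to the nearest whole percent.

3 positions differ (12, 13, 18), so 17 of 20 match: 17/20 = 85%.

85%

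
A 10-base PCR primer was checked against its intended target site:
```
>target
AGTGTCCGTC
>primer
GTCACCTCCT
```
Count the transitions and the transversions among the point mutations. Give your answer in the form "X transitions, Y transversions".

Mismatches (1-based):
base 1: A→G (purine→purine, transition)
base 2: G→T (purine→pyrimidine, transversion)
base 3: T→C (pyrimidine→pyrimidine, transition)
base 4: G→A (purine→purine, transition)
base 5: T→C (pyrimidine→pyrimidine, transition)
base 7: C→T (pyrimidine→pyrimidine, transition)
base 8: G→C (purine→pyrimidine, transversion)
base 9: T→C (pyrimidine→pyrimidine, transition)
base 10: C→T (pyrimidine→pyrimidine, transition)

7 transitions, 2 transversions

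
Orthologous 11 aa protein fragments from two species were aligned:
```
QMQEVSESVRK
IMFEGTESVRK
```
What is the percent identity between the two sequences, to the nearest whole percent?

64%

4 positions differ (1, 3, 5, 6), so 7 of 11 match: 7/11 = 63.64%.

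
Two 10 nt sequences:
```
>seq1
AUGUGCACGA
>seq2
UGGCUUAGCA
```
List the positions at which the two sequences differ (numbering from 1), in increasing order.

Differences at position 1 (A→U), position 2 (U→G), position 4 (U→C), position 5 (G→U), position 6 (C→U), position 8 (C→G), position 9 (G→C).

1, 2, 4, 5, 6, 8, 9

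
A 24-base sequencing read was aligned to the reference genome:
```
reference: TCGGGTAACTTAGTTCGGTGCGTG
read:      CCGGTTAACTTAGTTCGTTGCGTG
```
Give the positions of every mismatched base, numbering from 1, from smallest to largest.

Differences at position 1 (T→C), position 5 (G→T), position 18 (G→T).

1, 5, 18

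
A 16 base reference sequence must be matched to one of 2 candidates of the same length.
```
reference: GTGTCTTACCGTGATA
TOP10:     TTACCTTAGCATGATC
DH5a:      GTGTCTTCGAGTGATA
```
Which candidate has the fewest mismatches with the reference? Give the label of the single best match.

TOP10 differs at 6 positions; DH5a differs at 3 positions. The closest is DH5a.

DH5a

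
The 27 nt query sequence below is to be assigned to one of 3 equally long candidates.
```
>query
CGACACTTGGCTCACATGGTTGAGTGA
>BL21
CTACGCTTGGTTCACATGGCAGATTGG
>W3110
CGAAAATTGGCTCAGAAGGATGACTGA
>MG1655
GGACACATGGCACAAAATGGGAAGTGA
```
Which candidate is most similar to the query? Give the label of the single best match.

W3110

Hamming distances to query — BL21: 7; W3110: 6; MG1655: 9.
Smallest is W3110 with 6 mismatches.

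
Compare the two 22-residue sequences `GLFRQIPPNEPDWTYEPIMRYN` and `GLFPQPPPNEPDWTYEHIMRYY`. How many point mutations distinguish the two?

The sequences differ at residues 4, 6, 17, 22 (1-based) — 4 in total.

4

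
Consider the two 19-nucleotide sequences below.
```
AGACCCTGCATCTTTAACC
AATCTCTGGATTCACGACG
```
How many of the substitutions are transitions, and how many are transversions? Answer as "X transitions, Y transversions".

6 transitions, 4 transversions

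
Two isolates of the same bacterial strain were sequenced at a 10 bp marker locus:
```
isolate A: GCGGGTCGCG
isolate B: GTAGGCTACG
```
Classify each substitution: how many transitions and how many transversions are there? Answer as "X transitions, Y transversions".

5 transitions, 0 transversions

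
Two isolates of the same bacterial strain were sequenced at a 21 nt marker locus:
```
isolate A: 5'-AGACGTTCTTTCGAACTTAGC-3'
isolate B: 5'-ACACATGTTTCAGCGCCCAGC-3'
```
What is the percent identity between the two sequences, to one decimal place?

Mismatches at positions 2, 5, 7, 8, 11, 12, 14, 15, 17, 18 (1-based): 10 of 21.
Identical positions: 11/21 = 52.38% → 52.4%.

52.4%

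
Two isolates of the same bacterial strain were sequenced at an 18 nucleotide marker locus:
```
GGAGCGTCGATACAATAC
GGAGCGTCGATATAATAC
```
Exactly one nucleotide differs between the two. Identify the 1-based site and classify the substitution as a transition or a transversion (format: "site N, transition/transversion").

site 13, transition

Site 13 changes C→T. C is a pyrimidine and T is a pyrimidine, so this is a transition.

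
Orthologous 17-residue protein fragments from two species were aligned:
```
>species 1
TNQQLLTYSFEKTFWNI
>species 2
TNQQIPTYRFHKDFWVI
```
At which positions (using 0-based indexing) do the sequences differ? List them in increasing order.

Scanning 0-based: 4: L/I; 5: L/P; 8: S/R; 10: E/H; 12: T/D; 15: N/V.

4, 5, 8, 10, 12, 15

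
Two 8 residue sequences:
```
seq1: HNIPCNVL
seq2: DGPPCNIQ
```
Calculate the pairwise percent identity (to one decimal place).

37.5%

5 positions differ (1, 2, 3, 7, 8), so 3 of 8 match: 3/8 = 37.5%.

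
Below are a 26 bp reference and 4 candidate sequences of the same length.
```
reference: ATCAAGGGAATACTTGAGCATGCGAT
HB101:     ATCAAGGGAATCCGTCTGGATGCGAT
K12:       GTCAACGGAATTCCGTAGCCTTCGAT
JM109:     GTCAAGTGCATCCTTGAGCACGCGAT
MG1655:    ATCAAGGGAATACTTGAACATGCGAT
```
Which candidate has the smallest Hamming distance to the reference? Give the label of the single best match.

HB101 differs at 5 bases; K12 differs at 8 bases; JM109 differs at 5 bases; MG1655 differs at 1 base. The closest is MG1655.

MG1655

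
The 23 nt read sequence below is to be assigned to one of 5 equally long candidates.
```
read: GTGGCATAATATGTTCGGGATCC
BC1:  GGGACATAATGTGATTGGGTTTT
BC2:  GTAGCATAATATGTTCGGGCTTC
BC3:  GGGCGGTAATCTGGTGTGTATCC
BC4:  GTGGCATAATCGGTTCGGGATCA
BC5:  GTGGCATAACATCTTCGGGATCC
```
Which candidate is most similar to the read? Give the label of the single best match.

BC5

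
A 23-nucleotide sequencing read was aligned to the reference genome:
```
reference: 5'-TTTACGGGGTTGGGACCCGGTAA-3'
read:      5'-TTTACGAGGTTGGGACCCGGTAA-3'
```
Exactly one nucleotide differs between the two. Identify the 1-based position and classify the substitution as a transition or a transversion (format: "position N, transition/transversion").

position 7, transition

Position 7 changes G→A. G is a purine and A is a purine, so this is a transition.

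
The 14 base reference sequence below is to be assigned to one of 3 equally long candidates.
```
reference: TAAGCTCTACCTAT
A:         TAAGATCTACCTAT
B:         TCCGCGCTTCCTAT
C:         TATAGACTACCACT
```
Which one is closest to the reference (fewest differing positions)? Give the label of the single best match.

A

Hamming distances to reference — A: 1; B: 4; C: 6.
Smallest is A with 1 mismatch.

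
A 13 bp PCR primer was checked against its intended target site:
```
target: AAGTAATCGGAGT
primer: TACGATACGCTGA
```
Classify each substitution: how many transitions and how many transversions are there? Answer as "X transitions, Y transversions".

0 transitions, 8 transversions

Transitions (purine↔purine or pyrimidine↔pyrimidine): none.
Transversions (purine↔pyrimidine): 1 A→T, 3 G→C, 4 T→G, 6 A→T, 7 T→A, 10 G→C, 11 A→T, 13 T→A.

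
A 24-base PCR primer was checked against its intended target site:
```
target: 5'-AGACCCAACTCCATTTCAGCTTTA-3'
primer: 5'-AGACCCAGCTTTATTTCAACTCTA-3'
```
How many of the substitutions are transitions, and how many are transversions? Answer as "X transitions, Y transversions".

Mismatches (1-based):
position 8: A→G (purine→purine, transition)
position 11: C→T (pyrimidine→pyrimidine, transition)
position 12: C→T (pyrimidine→pyrimidine, transition)
position 19: G→A (purine→purine, transition)
position 22: T→C (pyrimidine→pyrimidine, transition)

5 transitions, 0 transversions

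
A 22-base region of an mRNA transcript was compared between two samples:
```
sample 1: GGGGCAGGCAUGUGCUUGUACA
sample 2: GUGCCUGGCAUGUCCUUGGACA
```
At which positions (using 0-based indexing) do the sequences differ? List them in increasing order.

1, 3, 5, 13, 18

Differences at position 1 (G→U), position 3 (G→C), position 5 (A→U), position 13 (G→C), position 18 (U→G).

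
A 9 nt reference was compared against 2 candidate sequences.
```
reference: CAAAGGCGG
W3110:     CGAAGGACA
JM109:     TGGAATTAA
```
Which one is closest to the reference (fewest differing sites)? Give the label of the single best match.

W3110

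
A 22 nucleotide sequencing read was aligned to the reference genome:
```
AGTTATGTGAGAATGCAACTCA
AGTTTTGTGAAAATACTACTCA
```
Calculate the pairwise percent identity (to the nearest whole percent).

82%

Mismatches at positions 5, 11, 15, 17 (1-based): 4 of 22.
Identical positions: 18/22 = 81.82% → 82%.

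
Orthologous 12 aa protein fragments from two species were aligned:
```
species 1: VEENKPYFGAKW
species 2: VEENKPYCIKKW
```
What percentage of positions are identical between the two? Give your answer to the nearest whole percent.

75%

Mismatches at positions 8, 9, 10 (1-based): 3 of 12.
Identical positions: 9/12 = 75% → 75%.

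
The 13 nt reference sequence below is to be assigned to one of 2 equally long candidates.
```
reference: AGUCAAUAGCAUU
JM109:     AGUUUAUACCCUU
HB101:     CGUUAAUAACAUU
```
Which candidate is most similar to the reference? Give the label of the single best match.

HB101

JM109 differs at 4 bases; HB101 differs at 3 bases. The closest is HB101.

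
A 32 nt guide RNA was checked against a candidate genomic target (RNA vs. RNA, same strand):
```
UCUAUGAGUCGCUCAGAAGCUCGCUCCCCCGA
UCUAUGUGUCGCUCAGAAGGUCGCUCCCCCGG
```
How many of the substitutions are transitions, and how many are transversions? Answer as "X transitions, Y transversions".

Transitions (purine↔purine or pyrimidine↔pyrimidine): 32 A→G.
Transversions (purine↔pyrimidine): 7 A→U, 20 C→G.

1 transition, 2 transversions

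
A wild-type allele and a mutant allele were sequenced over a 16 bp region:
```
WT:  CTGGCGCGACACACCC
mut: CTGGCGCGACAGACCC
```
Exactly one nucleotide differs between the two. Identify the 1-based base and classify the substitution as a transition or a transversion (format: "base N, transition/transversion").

Base 12 changes C→G. C is a pyrimidine and G is a purine, so this is a transversion.

base 12, transversion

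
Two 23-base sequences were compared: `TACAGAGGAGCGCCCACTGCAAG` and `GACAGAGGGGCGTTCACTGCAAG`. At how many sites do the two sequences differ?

4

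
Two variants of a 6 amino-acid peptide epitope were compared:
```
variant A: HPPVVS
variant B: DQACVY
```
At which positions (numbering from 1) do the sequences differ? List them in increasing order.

1, 2, 3, 4, 6

Differences at position 1 (H→D), position 2 (P→Q), position 3 (P→A), position 4 (V→C), position 6 (S→Y).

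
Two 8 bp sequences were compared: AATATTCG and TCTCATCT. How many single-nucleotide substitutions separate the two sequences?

The sequences differ at positions 1, 2, 4, 5, 8 (1-based) — 5 in total.

5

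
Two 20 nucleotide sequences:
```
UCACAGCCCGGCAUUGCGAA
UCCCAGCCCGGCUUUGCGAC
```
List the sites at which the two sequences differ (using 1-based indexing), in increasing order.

3, 13, 20

Scanning 1-based: 3: A/C; 13: A/U; 20: A/C.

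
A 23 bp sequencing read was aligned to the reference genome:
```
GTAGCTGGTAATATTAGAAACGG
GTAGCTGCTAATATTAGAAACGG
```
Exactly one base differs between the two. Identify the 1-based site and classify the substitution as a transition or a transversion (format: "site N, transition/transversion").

site 8, transversion

Site 8 changes G→C. G is a purine and C is a pyrimidine, so this is a transversion.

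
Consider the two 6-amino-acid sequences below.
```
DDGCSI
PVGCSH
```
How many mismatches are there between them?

Mismatches (1-based): residue 1: D→P; residue 2: D→V; residue 6: I→H.

3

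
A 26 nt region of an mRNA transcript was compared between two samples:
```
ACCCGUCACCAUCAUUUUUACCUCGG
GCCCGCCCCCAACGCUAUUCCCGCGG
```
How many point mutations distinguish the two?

9

The sequences differ at positions 1, 6, 8, 12, 14, 15, 17, 20, 23 (1-based) — 9 in total.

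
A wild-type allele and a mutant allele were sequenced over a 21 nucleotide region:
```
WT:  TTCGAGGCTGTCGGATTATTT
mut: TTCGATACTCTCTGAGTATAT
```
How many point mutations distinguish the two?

6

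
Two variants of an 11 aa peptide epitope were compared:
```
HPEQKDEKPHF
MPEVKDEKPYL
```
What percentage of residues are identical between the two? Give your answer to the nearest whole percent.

64%

4 positions differ (1, 4, 10, 11), so 7 of 11 match: 7/11 = 63.64%.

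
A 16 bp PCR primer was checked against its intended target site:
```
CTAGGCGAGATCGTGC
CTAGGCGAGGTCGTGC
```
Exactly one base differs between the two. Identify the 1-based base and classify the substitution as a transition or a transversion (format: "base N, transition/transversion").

Base 10 changes A→G. A is a purine and G is a purine, so this is a transition.

base 10, transition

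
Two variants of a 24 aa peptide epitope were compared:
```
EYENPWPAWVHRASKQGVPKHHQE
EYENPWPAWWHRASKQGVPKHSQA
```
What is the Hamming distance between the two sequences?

The sequences differ at residues 10, 22, 24 (1-based) — 3 in total.

3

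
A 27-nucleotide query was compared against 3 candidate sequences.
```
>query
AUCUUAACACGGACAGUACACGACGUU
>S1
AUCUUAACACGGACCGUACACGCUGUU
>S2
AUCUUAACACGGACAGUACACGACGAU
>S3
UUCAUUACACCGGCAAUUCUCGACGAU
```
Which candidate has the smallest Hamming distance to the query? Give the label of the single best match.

S2

S1 differs at 3 positions; S2 differs at 1 position; S3 differs at 9 positions. The closest is S2.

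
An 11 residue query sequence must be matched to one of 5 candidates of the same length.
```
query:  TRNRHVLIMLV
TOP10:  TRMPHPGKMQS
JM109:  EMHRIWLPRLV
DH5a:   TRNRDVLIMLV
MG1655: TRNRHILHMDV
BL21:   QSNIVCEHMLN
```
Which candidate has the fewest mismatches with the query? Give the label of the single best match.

DH5a

TOP10 differs at 7 residues; JM109 differs at 7 residues; DH5a differs at 1 residue; MG1655 differs at 3 residues; BL21 differs at 8 residues. The closest is DH5a.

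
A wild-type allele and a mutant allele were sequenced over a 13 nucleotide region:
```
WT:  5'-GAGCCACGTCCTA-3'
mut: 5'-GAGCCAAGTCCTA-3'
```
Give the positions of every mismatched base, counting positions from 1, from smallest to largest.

7

Scanning 1-based: 7: C/A.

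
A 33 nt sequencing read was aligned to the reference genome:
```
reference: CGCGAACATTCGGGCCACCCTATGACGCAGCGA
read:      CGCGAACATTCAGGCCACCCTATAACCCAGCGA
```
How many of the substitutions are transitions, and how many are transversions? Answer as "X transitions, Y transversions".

2 transitions, 1 transversion

Mismatches (1-based):
base 12: G→A (purine→purine, transition)
base 24: G→A (purine→purine, transition)
base 27: G→C (purine→pyrimidine, transversion)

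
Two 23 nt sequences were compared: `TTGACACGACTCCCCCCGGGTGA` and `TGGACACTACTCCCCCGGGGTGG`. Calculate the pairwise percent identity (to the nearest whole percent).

4 positions differ (2, 8, 17, 23), so 19 of 23 match: 19/23 = 82.61%.

83%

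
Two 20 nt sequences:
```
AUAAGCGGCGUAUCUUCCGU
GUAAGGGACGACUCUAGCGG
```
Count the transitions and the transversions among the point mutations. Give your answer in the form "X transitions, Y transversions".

Transitions (purine↔purine or pyrimidine↔pyrimidine): 1 A→G, 8 G→A.
Transversions (purine↔pyrimidine): 6 C→G, 11 U→A, 12 A→C, 16 U→A, 17 C→G, 20 U→G.

2 transitions, 6 transversions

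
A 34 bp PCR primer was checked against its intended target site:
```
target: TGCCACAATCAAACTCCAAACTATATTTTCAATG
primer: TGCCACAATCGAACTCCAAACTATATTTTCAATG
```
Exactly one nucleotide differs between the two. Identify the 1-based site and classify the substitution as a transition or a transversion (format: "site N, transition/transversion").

Site 11 changes A→G. A is a purine and G is a purine, so this is a transition.

site 11, transition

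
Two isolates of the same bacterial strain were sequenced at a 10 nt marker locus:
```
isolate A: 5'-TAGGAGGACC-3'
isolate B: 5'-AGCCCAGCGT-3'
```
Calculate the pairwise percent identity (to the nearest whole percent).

10%

Mismatches at positions 1, 2, 3, 4, 5, 6, 8, 9, 10 (1-based): 9 of 10.
Identical positions: 1/10 = 10% → 10%.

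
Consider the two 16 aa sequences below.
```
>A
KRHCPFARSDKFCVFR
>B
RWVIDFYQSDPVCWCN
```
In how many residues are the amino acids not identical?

Comparing position by position, 12 residues differ: 1 (K/R), 2 (R/W), 3 (H/V), 4 (C/I), 5 (P/D), 7 (A/Y), 8 (R/Q), 11 (K/P), 12 (F/V), 14 (V/W), 15 (F/C), 16 (R/N).

12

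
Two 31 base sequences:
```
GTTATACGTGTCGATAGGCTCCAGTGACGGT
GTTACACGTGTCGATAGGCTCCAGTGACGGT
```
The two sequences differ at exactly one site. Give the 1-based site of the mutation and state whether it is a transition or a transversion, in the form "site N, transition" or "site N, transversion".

Site 5 changes T→C. T is a pyrimidine and C is a pyrimidine, so this is a transition.

site 5, transition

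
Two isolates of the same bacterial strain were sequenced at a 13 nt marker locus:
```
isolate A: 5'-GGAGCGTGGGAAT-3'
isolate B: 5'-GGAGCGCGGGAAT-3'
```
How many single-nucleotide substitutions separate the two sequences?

Comparing position by position, 1 position differs: 7 (T/C).

1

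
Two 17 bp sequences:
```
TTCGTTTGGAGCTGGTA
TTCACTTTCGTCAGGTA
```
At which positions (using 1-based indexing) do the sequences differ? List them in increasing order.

4, 5, 8, 9, 10, 11, 13

Differences at position 4 (G→A), position 5 (T→C), position 8 (G→T), position 9 (G→C), position 10 (A→G), position 11 (G→T), position 13 (T→A).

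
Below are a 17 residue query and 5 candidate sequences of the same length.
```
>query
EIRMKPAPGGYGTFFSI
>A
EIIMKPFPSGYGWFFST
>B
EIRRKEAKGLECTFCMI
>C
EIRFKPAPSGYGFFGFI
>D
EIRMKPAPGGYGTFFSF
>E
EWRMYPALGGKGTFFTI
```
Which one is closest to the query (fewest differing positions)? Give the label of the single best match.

A differs at 5 positions; B differs at 8 positions; C differs at 5 positions; D differs at 1 position; E differs at 5 positions. The closest is D.

D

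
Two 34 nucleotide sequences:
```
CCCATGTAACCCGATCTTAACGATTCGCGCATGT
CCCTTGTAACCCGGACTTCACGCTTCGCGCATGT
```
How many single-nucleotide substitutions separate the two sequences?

Comparing position by position, 5 bases differ: 4 (A/T), 14 (A/G), 15 (T/A), 19 (A/C), 23 (A/C).

5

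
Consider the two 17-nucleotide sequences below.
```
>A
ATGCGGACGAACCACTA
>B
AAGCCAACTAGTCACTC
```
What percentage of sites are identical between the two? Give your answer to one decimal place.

Mismatches at positions 2, 5, 6, 9, 11, 12, 17 (1-based): 7 of 17.
Identical positions: 10/17 = 58.82% → 58.8%.

58.8%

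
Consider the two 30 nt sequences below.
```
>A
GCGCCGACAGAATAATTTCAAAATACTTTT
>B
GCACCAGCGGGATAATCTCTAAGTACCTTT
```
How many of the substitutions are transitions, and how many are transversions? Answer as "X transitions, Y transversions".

8 transitions, 1 transversion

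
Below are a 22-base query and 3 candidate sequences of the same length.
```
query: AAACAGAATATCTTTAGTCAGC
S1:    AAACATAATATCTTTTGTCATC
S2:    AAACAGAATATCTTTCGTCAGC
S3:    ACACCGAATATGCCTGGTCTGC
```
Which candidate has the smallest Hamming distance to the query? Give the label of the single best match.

S2

Hamming distances to query — S1: 3; S2: 1; S3: 7.
Smallest is S2 with 1 mismatch.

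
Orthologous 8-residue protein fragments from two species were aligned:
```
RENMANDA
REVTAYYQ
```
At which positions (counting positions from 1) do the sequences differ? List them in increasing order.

3, 4, 6, 7, 8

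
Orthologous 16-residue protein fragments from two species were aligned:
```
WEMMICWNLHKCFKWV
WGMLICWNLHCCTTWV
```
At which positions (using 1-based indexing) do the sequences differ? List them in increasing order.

Differences at position 2 (E→G), position 4 (M→L), position 11 (K→C), position 13 (F→T), position 14 (K→T).

2, 4, 11, 13, 14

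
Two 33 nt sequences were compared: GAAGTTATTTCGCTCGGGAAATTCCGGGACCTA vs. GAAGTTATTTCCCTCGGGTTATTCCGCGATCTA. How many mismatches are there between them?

The sequences differ at bases 12, 19, 20, 27, 30 (1-based) — 5 in total.

5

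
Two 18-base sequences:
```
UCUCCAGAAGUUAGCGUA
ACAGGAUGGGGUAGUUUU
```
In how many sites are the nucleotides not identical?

11

The sequences differ at sites 1, 3, 4, 5, 7, 8, 9, 11, 15, 16, 18 (1-based) — 11 in total.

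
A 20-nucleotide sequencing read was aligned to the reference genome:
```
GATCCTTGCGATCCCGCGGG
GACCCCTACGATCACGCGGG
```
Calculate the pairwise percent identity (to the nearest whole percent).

80%

Mismatches at positions 3, 6, 8, 14 (1-based): 4 of 20.
Identical positions: 16/20 = 80% → 80%.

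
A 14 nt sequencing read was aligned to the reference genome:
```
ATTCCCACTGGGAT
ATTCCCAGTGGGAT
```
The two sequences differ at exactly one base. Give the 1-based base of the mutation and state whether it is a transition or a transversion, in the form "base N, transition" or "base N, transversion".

base 8, transversion

The sequences differ only at base 8: C→G (pyrimidine→purine), a transversion.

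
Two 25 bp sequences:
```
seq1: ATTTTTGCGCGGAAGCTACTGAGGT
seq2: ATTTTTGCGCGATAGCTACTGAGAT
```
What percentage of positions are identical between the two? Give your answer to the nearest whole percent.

88%

3 positions differ (12, 13, 24), so 22 of 25 match: 22/25 = 88%.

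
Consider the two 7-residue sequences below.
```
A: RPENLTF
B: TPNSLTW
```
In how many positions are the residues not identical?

4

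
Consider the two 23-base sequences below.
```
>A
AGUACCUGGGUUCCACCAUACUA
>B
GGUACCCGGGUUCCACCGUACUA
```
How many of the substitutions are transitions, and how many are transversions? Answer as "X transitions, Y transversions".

3 transitions, 0 transversions

Mismatches (1-based):
position 1: A→G (purine→purine, transition)
position 7: U→C (pyrimidine→pyrimidine, transition)
position 18: A→G (purine→purine, transition)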